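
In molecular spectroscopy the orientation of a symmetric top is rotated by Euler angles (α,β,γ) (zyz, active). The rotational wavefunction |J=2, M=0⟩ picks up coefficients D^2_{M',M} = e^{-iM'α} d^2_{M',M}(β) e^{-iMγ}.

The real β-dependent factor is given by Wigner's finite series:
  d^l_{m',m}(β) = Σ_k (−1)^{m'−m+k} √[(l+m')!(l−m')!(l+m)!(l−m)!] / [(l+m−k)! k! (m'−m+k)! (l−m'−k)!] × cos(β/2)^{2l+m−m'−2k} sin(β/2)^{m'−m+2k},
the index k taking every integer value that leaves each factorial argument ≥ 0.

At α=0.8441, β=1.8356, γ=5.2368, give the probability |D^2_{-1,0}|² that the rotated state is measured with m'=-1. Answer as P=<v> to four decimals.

First d^2_{-1,0}(β=1.8356), then the phase factors e^{-i(-1)α} and e^{-i(0)γ}:
With c≡cos(β/2)=0.607569 and s≡sin(β/2)=0.794267, N=[1·6·2·2]^{1/2}=4.898979
k: max(0,(0)−(-1))=1 … min(2+(0),2−(-1))=2
  k=1: (−1)^0·4.8990/(2)·0.6076^3·0.7943^1 = +0.436344
  k=2: (−1)^1·4.8990/(2)·0.6076^1·0.7943^3 = -0.745711
d^2_{-1,0}(1.8356) = +0.436344 -0.745711 = -0.309367
|D^2_{-1,0}|² = |d^2_{-1,0}(β)|² = (-0.309367)² = 0.095708 (the z-rotation phases have unit modulus)

P=0.0957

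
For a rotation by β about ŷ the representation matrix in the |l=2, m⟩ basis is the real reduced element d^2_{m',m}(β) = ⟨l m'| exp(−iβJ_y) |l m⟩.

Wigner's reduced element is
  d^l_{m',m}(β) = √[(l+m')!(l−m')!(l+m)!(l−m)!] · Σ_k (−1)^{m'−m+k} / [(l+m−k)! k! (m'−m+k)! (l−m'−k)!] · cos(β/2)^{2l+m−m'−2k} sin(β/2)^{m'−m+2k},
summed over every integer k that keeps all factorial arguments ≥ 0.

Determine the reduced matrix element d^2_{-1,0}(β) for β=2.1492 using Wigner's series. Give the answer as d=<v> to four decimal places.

d=-0.5606

d^2_{-1,0}(β=2.1492) via Wigner's sum:
c=cos(2.1492/2)=0.476084, s=sin(2.1492/2)=0.879400; N=√[1·6·2·2]=4.898979
k∈{1,2} keeps every argument non-negative
  k=1: (−1)^0·4.8990/(2)·0.4761^3·0.8794^1 = +0.232441
  k=2: (−1)^1·4.8990/(2)·0.4761^1·0.8794^3 = -0.793082
d^2_{-1,0}(2.1492) = +0.232441 -0.793082 = -0.560641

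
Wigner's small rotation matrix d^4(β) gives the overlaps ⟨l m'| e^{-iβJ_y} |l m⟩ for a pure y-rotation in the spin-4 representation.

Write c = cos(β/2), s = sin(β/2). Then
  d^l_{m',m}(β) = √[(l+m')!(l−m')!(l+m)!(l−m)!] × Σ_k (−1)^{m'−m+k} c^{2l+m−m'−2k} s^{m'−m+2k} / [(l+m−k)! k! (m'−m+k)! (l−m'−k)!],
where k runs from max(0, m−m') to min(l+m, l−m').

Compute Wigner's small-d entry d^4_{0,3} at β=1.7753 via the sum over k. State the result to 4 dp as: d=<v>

d^4_{0,3}(β=1.7753) via Wigner's sum:
Half-angle: c=0.631236, s=0.775590. N=√(24·24·5040·1)=1703.830978
k: max(0,(3)−(0))=3 … min(4+(3),4−(0))=4
  k=3: (−1)^0·1703.8310/(144)·0.6312^5·0.7756^3 = +0.553250
  k=4: (−1)^1·1703.8310/(144)·0.6312^3·0.7756^5 = -0.835223
d^4_{0,3}(1.7753) = +0.553250 -0.835223 = -0.281973

d=-0.2820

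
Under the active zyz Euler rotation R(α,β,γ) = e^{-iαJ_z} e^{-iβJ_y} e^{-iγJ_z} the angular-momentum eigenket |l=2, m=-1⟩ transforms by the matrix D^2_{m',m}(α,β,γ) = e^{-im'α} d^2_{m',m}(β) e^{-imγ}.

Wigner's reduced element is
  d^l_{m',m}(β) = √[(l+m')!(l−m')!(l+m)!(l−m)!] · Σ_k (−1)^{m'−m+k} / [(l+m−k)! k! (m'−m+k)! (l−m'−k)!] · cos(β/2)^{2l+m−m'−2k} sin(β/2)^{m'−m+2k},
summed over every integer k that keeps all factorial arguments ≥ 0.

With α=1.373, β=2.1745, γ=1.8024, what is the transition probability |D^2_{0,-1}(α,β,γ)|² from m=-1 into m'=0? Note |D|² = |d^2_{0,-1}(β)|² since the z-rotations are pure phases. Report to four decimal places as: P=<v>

Split into d^2_{0,-1}(β=2.1745) × two z-phases.
c=cos(2.1745/2)=0.464922, s=sin(2.1745/2)=0.885352; N=√[2·2·1·6]=4.898979
k: max(0,(-1)−(0))=0 … min(2+(-1),2−(0))=1
  k=0: (−1)^1·4.8990/(2)·0.4649^3·0.8854^1 = -0.217937
  k=1: (−1)^2·4.8990/(2)·0.4649^1·0.8854^3 = +0.790320
d^2_{0,-1}(2.1745) = -0.217937 +0.790320 = +0.572383
|D^2_{0,-1}|² = |d^2_{0,-1}(β)|² = (+0.572383)² = 0.327622 (the z-rotation phases have unit modulus)

P=0.3276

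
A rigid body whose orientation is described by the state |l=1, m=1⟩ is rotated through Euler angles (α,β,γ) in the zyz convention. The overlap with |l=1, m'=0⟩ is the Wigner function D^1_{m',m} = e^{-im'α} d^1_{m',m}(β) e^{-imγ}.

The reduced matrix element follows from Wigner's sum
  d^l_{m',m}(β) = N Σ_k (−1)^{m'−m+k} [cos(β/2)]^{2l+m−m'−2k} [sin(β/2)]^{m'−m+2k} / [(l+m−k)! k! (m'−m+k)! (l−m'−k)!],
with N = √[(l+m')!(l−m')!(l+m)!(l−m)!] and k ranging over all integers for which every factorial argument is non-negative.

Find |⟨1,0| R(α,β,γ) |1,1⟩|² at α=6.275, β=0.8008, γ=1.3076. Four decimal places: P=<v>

First d^1_{0,1}(β=0.8008), then the phase factors e^{-i(0)α} and e^{-i(1)γ}:
c=cos(0.8008/2)=0.920905, s=sin(0.8008/2)=0.389787; N=√[1·1·2·1]=1.414214
The bounds max(0,m−m')=1 and min(l+m,l−m')=1 give 1 term
  k=1: (−1)^0·1.4142/(1)·0.9209^1·0.3898^1 = +0.507641
d^1_{0,1}(0.8008) = +0.507641
|D^1_{0,1}|² = |d^1_{0,1}(β)|² = (+0.507641)² = 0.257700 (the z-rotation phases have unit modulus)

P=0.2577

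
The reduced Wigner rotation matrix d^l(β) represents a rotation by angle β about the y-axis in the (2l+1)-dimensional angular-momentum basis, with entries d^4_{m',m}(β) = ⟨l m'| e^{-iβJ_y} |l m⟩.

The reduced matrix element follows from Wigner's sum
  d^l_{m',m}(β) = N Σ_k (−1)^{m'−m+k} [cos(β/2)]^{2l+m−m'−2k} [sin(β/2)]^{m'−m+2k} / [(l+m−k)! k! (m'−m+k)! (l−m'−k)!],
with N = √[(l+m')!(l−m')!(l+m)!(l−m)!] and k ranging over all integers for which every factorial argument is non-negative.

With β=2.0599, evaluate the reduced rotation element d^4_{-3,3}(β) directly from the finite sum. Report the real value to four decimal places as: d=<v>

d^4_{-3,3}(β=2.0599) via Wigner's sum:
c=cos(2.0599/2)=0.514862, s=sin(2.0599/2)=0.857273; N=√[1·5040·5040·1]=5040.000000
Admissible k: 6..7 (factorial args all ≥0)
  k=6: (−1)^0·5040.0000/(720)·0.5149^2·0.8573^6 = +0.736537
  k=7: (−1)^1·5040.0000/(5040)·0.5149^0·0.8573^8 = -0.291712
d^4_{-3,3}(2.0599) = +0.736537 -0.291712 = +0.444826

d=0.4448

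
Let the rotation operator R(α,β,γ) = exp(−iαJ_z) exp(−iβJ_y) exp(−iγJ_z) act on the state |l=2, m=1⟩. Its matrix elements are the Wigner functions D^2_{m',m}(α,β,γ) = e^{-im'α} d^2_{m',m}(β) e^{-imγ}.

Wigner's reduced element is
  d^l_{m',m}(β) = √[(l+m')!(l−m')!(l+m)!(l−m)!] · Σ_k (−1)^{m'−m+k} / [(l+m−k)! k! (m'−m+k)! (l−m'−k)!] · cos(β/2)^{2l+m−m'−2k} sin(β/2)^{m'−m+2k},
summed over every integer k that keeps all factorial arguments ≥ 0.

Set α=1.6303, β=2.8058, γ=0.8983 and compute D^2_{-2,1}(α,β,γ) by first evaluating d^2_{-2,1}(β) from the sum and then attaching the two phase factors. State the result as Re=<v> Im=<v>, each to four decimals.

Re=-0.2279 Im=0.2251

Split into d^2_{-2,1}(β=2.8058) × two z-phases.
c=cos(2.8058/2)=0.167109, s=sin(2.8058/2)=0.985938; N=√[1·24·6·1]=12.000000
k: max(0,(1)−(-2))=3 … min(2+(1),2−(-2))=3
  k=3: (−1)^0·12.0000/(6)·0.1671^1·0.9859^3 = +0.320316
d^2_{-2,1}(2.8058) = +0.320316
D = (-0.992927-0.118727i)·(+0.320316)·(+0.622941-0.782269i) = -0.227876+0.225110i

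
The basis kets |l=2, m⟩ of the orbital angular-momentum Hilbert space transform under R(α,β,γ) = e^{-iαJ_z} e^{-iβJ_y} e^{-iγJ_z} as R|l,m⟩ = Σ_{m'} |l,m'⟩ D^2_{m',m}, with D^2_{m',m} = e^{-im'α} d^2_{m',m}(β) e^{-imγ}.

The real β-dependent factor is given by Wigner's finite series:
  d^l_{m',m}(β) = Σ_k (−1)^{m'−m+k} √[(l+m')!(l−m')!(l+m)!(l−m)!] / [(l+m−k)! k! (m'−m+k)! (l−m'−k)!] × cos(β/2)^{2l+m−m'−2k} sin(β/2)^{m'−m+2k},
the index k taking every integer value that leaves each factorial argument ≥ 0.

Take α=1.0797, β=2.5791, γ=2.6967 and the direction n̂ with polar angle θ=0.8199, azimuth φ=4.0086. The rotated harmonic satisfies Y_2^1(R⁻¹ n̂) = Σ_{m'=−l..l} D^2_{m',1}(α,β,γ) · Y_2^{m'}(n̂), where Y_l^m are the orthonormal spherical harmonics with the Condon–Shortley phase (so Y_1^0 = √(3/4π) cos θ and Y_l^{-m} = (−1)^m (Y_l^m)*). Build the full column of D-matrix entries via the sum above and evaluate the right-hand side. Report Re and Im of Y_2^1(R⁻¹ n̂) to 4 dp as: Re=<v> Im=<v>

Re=-0.1116 Im=-0.1798

Need the full column D^2_{m',1} for m'=−2..2 at α=1.0797, β=2.5791, γ=2.6967.
cos(β/2)=0.277553, sin(β/2)=0.960710
d^2_{-2,1}: single k=3 term ⇒ +0.492214;  D = +0.422858-0.251924i
d^2_{-1,1}: k∈[2..3] ⇒ +0.213304 -0.851863 = -0.638559;  D = +0.029493+0.637878i
d^2_{0,1}: k∈[1..2] ⇒ +0.050316 -0.602836 = -0.552520;  D = +0.498736+0.237783i
d^2_{1,1}: k∈[0..1] ⇒ +0.005935 -0.213304 = -0.207369;  D = +0.166971-0.122975i
d^2_{2,1}: single k=0 term ⇒ -0.041083;  D = -0.005884-0.040659i
Y_2^{m'}(θ=0.8199,φ=4.0086) and Σ D·Y over m':
  (+0.4229-0.2519i)·(-0.0335-0.2037i)  (+0.0295+0.6379i)·(-0.2494+0.2938i)  (+0.4987+0.2378i)·(+0.1251+0.0000i)  (+0.1670-0.1230i)·(+0.2494+0.2938i)  (-0.0059-0.0407i)·(-0.0335+0.2037i)
Y_2^1(R⁻¹ n̂) = -0.111637-0.179794i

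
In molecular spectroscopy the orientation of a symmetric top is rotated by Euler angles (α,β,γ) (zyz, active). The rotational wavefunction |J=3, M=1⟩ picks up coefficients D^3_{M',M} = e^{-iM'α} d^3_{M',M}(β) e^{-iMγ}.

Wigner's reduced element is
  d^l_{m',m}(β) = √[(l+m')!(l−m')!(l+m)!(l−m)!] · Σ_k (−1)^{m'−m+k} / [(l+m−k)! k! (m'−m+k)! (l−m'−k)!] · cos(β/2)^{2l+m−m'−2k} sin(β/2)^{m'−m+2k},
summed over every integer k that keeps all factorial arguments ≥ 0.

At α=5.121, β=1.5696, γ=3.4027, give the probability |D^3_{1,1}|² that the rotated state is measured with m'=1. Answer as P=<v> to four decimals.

P=0.0160

First d^3_{1,1}(β=1.5696), then the phase factors e^{-i(1)α} and e^{-i(1)γ}:
c=cos(1.5696/2)=0.707530, s=sin(1.5696/2)=0.706684; N=√[24·2·24·2]=48.000000
k: max(0,(1)−(1))=0 … min(3+(1),3−(1))=2
  k=0: (−1)^0·48.0000/(48)·0.7075^6·0.7067^0 = +0.125449
  k=1: (−1)^1·48.0000/(6)·0.7075^4·0.7067^2 = -1.001195
  k=2: (−1)^2·48.0000/(8)·0.7075^2·0.7067^4 = +0.749102
d^3_{1,1}(1.5696) = +0.125449 -1.001195 +0.749102 = -0.126644
|D^3_{1,1}|² = |d^3_{1,1}(β)|² = (-0.126644)² = 0.016039 (the z-rotation phases have unit modulus)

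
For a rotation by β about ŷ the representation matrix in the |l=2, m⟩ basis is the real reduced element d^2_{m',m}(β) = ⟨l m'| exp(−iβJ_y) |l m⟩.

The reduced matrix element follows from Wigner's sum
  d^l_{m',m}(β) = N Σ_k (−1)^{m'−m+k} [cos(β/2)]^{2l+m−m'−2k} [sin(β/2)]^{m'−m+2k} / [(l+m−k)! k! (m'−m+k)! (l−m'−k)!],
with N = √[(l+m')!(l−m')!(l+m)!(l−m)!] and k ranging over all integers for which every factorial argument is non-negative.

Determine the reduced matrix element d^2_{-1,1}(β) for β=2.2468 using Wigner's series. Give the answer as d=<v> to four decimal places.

d=-0.2043

d^2_{-1,1}(β=2.2468) via Wigner's sum:
With c≡cos(β/2)=0.432620 and s≡sin(β/2)=0.901577, N=[1·6·6·1]^{1/2}=6.000000
The bounds max(0,m−m')=2 and min(l+m,l−m')=3 give 2 terms
  k=2: (−1)^0·6.0000/(2)·0.4326^2·0.9016^2 = +0.456393
  k=3: (−1)^1·6.0000/(6)·0.4326^0·0.9016^4 = -0.660709
d^2_{-1,1}(2.2468) = +0.456393 -0.660709 = -0.204316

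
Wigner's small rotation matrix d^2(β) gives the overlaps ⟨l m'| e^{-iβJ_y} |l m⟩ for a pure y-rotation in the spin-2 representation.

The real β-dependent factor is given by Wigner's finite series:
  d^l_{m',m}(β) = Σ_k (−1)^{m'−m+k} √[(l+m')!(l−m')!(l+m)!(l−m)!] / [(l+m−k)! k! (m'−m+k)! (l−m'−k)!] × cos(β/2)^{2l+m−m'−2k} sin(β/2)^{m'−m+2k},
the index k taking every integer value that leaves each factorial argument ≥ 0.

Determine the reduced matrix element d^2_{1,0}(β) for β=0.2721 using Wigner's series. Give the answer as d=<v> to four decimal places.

d^2_{1,0}(β=0.2721) via Wigner's sum:
With c≡cos(β/2)=0.990759 and s≡sin(β/2)=0.135631, N=[6·1·2·2]^{1/2}=4.898979
Admissible k: 0..1 (factorial args all ≥0)
  k=0: (−1)^1·4.8990/(2)·0.9908^3·0.1356^1 = -0.323101
  k=1: (−1)^2·4.8990/(2)·0.9908^1·0.1356^3 = +0.006055
d^2_{1,0}(0.2721) = -0.323101 +0.006055 = -0.317046

d=-0.3170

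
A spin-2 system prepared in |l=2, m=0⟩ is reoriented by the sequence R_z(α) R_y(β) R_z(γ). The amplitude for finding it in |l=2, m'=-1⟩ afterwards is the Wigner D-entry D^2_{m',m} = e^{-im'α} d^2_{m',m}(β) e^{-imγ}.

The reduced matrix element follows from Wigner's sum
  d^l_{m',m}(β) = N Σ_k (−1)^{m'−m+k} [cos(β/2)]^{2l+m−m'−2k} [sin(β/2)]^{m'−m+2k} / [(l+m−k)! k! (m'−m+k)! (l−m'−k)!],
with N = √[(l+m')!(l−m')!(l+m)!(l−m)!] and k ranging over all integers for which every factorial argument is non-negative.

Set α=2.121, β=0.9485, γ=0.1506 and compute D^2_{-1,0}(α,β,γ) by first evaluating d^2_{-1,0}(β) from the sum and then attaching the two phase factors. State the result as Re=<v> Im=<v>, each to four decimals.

Re=-0.3033 Im=0.4945

Split into d^2_{-1,0}(β=0.9485) × two z-phases.
c=cos(0.9485/2)=0.889635, s=sin(0.9485/2)=0.456671; N=√[1·6·2·2]=4.898979
k∈{1,2} keeps every argument non-negative
  k=1: (−1)^0·4.8990/(2)·0.8896^3·0.4567^1 = +0.787618
  k=2: (−1)^1·4.8990/(2)·0.8896^1·0.4567^3 = -0.207539
d^2_{-1,0}(0.9485) = +0.787618 -0.207539 = +0.580079
Attach z-rotation phases: D = e^{-i(-1)(2.121)}·(+0.580079)·e^{-i(0)(0.1506)} = -0.303301+0.494470i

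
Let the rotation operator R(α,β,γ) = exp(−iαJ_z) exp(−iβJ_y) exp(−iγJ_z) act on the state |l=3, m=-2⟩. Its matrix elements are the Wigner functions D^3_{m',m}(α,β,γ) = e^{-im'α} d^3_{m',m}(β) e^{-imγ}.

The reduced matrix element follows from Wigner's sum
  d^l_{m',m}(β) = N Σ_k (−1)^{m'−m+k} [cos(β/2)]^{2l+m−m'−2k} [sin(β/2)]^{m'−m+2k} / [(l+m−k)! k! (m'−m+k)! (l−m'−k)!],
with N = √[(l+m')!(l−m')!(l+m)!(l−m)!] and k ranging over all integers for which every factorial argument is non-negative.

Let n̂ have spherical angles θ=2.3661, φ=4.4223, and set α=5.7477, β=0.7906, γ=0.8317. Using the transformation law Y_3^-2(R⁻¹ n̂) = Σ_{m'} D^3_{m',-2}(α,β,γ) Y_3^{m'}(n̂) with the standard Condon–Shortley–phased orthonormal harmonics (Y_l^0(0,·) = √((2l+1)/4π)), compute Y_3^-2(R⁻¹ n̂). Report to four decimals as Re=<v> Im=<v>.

Re=0.3282 Im=0.0570

Need the full column D^3_{m',-2} for m'=−3..3 at α=5.7477, β=0.7906, γ=0.8317.
cos(β/2)=0.922881, sin(β/2)=0.385085
d^3_{-3,-2}: single k=1 term ⇒ +0.631482;  D = +0.630459+0.035940i
d^3_{-2,-2}: k∈[0..1] ⇒ +0.617838 -0.537856 = +0.079981;  D = +0.066351+0.044660i
d^3_{-1,-2}: k∈[0..1] ⇒ -0.815240 +0.283882 = -0.531358;  D = -0.227711-0.480093i
d^3_{0,-2}: k∈[0..1] ⇒ +0.589192 -0.102584 = +0.486608;  D = -0.044997+0.484523i
d^3_{1,-2}: k∈[0..1] ⇒ -0.283882 +0.024713 = -0.259168;  D = +0.152287-0.209707i
d^3_{2,-2}: k∈[0..1] ⇒ +0.093646 -0.003261 = +0.090385;  D = -0.082994+0.035798i
d^3_{3,-2}: single k=0 term ⇒ -0.019143;  D = +0.018986+0.002449i
Y_3^{m'}(θ=2.3661,φ=4.4223) and Σ D·Y over m':
  (+0.6305+0.0359i)·(+0.1094-0.0923i)  (+0.0664+0.0447i)·(+0.2991+0.1961i)  (-0.2277-0.4801i)·(-0.1003+0.3359i)  (-0.0450+0.4845i)·(+0.1200+0.0000i)  (+0.1523-0.2097i)·(+0.1003+0.3359i)  (-0.0830+0.0358i)·(+0.2991-0.1961i)  (+0.0190+0.0024i)·(-0.1094-0.0923i)
Y_3^-2(R⁻¹ n̂) = +0.328173+0.057024i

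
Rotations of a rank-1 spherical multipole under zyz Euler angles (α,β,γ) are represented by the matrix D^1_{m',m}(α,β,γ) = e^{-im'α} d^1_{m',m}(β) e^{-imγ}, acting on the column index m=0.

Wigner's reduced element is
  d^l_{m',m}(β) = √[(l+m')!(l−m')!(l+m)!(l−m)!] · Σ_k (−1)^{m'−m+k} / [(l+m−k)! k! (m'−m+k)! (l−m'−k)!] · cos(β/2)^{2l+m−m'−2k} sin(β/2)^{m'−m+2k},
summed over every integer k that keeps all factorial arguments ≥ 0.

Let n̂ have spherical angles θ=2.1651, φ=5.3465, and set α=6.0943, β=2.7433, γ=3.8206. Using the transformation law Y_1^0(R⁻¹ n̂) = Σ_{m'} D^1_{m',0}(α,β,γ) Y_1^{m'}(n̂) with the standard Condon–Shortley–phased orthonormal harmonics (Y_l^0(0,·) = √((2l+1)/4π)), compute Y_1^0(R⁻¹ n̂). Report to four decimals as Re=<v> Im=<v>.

Need the full column D^1_{m',0} for m'=−1..1 at α=6.0943, β=2.7433, γ=3.8206.
cos(β/2)=0.197833, sin(β/2)=0.980236
d^1_{-1,0}: single k=1 term ⇒ +0.274248;  D = +0.269370-0.051494i
d^1_{0,0}: k∈[0..1] ⇒ +0.039138 -0.960862 = -0.921725;  D = -0.921725+0.000000i
d^1_{1,0}: single k=0 term ⇒ -0.274248;  D = -0.269370-0.051494i
Y_1^{m'}(θ=2.1651,φ=5.3465) and Σ D·Y over m':
  (+0.2694-0.0515i)·(+0.1696+0.2306i)  (-0.9217+0.0000i)·(-0.2736+0.0000i)  (-0.2694-0.0515i)·(-0.1696+0.2306i)
Y_1^0(R⁻¹ n̂) = +0.367287+0.000000i

Re=0.3673 Im=0.0000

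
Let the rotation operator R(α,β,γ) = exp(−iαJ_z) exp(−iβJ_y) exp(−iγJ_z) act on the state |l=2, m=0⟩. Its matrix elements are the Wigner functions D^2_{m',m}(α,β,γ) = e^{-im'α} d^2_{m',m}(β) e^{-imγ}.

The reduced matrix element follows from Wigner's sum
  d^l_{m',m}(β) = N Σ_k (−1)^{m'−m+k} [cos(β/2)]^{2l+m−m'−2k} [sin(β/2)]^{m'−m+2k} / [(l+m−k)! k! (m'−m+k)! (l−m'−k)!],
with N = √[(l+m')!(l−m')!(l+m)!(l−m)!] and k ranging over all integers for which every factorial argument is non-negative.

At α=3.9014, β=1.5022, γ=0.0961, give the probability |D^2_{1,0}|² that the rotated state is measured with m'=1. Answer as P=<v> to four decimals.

First d^2_{1,0}(β=1.5022), then the phase factors e^{-i(1)α} and e^{-i(0)γ}:
Half-angle: c=0.730939, s=0.682443. N=√(6·1·2·2)=4.898979
k∈{0,1} keeps every argument non-negative
  k=0: (−1)^1·4.8990/(2)·0.7309^3·0.6824^1 = -0.652807
  k=1: (−1)^2·4.8990/(2)·0.7309^1·0.6824^3 = +0.569057
d^2_{1,0}(1.5022) = -0.652807 +0.569057 = -0.083750
|D^2_{1,0}|² = |d^2_{1,0}(β)|² = (-0.083750)² = 0.007014 (the z-rotation phases have unit modulus)

P=0.0070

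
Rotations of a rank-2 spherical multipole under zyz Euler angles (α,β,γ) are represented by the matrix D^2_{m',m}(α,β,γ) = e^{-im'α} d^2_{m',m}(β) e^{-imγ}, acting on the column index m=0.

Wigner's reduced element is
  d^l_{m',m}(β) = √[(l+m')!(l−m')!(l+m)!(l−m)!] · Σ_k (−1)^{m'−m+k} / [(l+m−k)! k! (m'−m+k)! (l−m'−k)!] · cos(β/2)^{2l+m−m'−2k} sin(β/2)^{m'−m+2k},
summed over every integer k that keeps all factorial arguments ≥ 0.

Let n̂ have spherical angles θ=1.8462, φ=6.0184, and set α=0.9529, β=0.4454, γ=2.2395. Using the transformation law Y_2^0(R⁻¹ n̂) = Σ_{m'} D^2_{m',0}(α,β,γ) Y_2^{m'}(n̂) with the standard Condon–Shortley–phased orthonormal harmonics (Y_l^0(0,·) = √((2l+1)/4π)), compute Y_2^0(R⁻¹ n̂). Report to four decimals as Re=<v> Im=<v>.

Need the full column D^2_{m',0} for m'=−2..2 at α=0.9529, β=0.4454, γ=2.2395.
cos(β/2)=0.975305, sin(β/2)=0.220864
d^2_{-2,0}: single k=2 term ⇒ +0.113659;  D = -0.037368+0.107341i
d^2_{-1,0}: k∈[1..2] ⇒ +0.501904 -0.025739 = +0.476166;  D = +0.275853+0.388122i
d^2_{0,0}: k∈[0..2] ⇒ +0.904818 -0.185605 +0.002380 = +0.721593;  D = +0.721593+0.000000i
d^2_{1,0}: k∈[0..1] ⇒ -0.501904 +0.025739 = -0.476166;  D = -0.275853+0.388122i
d^2_{2,0}: single k=0 term ⇒ +0.113659;  D = -0.037368-0.107341i
Y_2^{m'}(θ=1.8462,φ=6.0184) and Σ D·Y over m':
  (-0.0374+0.1073i)·(+0.3087+0.1807i)  (+0.2759+0.3881i)·(-0.1951-0.0529i)  (+0.7216+0.0000i)·(-0.2454+0.0000i)  (-0.2759+0.3881i)·(+0.1951-0.0529i)  (-0.0374-0.1073i)·(+0.3087-0.1807i)
Y_2^0(R⁻¹ n̂) = -0.305541+0.000000i

Re=-0.3055 Im=0.0000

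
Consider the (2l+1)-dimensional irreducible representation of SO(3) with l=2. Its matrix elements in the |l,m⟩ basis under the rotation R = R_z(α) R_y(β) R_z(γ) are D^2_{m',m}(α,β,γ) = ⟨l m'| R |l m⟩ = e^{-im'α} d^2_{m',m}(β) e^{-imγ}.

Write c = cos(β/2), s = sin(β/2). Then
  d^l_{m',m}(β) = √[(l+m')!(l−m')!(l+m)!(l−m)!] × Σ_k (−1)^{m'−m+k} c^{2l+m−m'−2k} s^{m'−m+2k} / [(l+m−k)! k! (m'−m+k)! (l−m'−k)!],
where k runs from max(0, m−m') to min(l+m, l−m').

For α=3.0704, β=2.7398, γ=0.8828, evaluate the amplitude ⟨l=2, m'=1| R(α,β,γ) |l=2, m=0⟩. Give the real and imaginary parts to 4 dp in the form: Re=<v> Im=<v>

Re=-0.4397 Im=-0.0314

First d^2_{1,0}(β=2.7398), then the phase factors e^{-i(1)α} and e^{-i(0)γ}:
Half-angle: c=0.199548, s=0.979888. N=√(6·1·2·2)=4.898979
Admissible k: 0..1 (factorial args all ≥0)
  k=0: (−1)^1·4.8990/(2)·0.1995^3·0.9799^1 = -0.019072
  k=1: (−1)^2·4.8990/(2)·0.1995^1·0.9799^3 = +0.459888
d^2_{1,0}(2.7398) = -0.019072 +0.459888 = +0.440816
Phases: e^{-i·(1)·3.0704}=-0.997467-0.071133i, e^{-i·(0)·0.8828}=+1.000000+0.000000i ⇒ D=-0.439699-0.031356i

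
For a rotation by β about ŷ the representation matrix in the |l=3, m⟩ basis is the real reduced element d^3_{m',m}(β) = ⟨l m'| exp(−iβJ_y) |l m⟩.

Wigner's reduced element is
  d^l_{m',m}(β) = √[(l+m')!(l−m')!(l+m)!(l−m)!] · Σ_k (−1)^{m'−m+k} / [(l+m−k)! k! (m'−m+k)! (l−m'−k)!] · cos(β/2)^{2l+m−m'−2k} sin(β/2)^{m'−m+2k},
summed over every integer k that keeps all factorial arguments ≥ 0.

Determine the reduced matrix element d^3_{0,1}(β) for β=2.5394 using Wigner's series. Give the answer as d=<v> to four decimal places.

d^3_{0,1}(β=2.5394) via Wigner's sum:
With c≡cos(β/2)=0.296567 and s≡sin(β/2)=0.955012, N=[6·6·24·2]^{1/2}=41.569219
Admissible k: 1..3 (factorial args all ≥0)
  k=1: (−1)^0·41.5692/(12)·0.2966^5·0.9550^1 = +0.007590
  k=2: (−1)^1·41.5692/(4)·0.2966^3·0.9550^3 = -0.236107
  k=3: (−1)^2·41.5692/(12)·0.2966^1·0.9550^5 = +0.816127
d^3_{0,1}(2.5394) = +0.007590 -0.236107 +0.816127 = +0.587610

d=0.5876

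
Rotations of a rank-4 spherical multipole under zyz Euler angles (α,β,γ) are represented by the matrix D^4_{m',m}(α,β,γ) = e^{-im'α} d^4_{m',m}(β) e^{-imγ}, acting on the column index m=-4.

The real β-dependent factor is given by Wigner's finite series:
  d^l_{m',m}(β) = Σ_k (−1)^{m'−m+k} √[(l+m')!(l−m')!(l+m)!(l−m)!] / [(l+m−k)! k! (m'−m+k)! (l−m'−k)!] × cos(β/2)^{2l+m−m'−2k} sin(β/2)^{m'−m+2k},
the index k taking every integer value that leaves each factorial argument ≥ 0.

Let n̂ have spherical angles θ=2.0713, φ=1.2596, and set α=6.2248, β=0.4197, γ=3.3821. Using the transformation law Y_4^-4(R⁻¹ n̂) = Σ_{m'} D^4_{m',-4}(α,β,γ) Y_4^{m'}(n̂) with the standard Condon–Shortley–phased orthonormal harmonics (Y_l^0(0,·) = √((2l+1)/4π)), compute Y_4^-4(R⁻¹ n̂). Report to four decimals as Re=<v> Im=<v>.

Re=-0.3096 Im=0.1438

Need the full column D^4_{m',-4} for m'=−4..4 at α=6.2248, β=0.4197, γ=3.3821.
cos(β/2)=0.978062, sin(β/2)=0.208313
d^4_{-4,-4}: single k=0 term ⇒ +0.837398;  D = +0.624851+0.557491i
d^4_{-3,-4}: single k=0 term ⇒ -0.504460;  D = -0.356181-0.357233i
d^4_{-2,-4}: single k=0 term ⇒ +0.201007;  D = +0.133376+0.150382i
d^4_{-1,-4}: single k=0 term ⇒ -0.060545;  D = -0.037462-0.047563i
d^4_{0,-4}: single k=0 term ⇒ +0.014417;  D = +0.008245+0.011827i
d^4_{1,-4}: single k=0 term ⇒ -0.002746;  D = -0.001436-0.002341i
d^4_{2,-4}: single k=0 term ⇒ +0.000414;  D = +0.000195+0.000365i
d^4_{3,-4}: single k=0 term ⇒ -0.000047;  D = -0.000020-0.000043i
d^4_{4,-4}: single k=0 term ⇒ +0.000004;  D = +0.000001+0.000003i
Y_4^{m'}(θ=2.0713,φ=1.2596) and Σ D·Y over m':
  (+0.6249+0.5575i)·(+0.0840+0.2484i)  (-0.3562-0.3572i)·(+0.3260-0.2413i)  (+0.1334+0.1504i)·(-0.1280-0.0919i)  (-0.0375-0.0476i)·(+0.0847-0.2632i)  (+0.0082+0.0118i)·(-0.2171+0.0000i)  (-0.0014-0.0023i)·(-0.0847-0.2632i)  (+0.0002+0.0004i)·(-0.1280+0.0919i)  (-0.0000-0.0000i)·(-0.3260-0.2413i)  (+0.0000+0.0000i)·(+0.0840-0.2484i)
Y_4^-4(R⁻¹ n̂) = -0.309628+0.143833i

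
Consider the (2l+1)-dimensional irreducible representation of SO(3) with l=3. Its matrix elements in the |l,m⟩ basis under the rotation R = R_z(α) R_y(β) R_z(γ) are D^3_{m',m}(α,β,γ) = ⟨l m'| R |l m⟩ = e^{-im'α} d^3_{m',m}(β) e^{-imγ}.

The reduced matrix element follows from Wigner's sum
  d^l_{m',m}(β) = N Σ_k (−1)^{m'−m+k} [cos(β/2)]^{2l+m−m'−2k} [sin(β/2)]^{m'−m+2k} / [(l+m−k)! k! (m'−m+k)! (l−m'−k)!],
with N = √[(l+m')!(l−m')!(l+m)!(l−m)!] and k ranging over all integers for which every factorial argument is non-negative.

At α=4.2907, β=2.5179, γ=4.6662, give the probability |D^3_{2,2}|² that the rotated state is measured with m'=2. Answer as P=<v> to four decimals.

P=0.0015

Split into d^3_{2,2}(β=2.5179) × two z-phases.
c=cos(2.5179/2)=0.306816, s=sin(2.5179/2)=0.951769; N=√[120·1·120·1]=120.000000
Admissible k: 0..1 (factorial args all ≥0)
  k=0: (−1)^0·120.0000/(120)·0.3068^6·0.9518^0 = +0.000834
  k=1: (−1)^1·120.0000/(24)·0.3068^4·0.9518^2 = -0.040137
d^3_{2,2}(2.5179) = +0.000834 -0.040137 = -0.039303
|D^3_{2,2}|² = |d^3_{2,2}(β)|² = (-0.039303)² = 0.001545 (the z-rotation phases have unit modulus)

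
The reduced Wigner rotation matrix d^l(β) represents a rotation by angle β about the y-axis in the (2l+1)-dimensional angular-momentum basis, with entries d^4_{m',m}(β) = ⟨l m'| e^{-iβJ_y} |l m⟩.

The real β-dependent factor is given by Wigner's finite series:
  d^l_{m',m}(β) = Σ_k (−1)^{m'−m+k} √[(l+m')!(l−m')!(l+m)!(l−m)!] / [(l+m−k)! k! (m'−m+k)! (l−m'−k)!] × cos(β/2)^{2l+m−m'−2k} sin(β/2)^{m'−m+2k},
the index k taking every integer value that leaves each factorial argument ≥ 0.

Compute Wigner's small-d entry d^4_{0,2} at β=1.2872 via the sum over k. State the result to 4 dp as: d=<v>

d=-0.1647

d^4_{0,2}(β=1.2872) via Wigner's sum:
With c≡cos(β/2)=0.799941 and s≡sin(β/2)=0.600079, N=[24·24·720·2]^{1/2}=910.735966
The bounds max(0,m−m')=2 and min(l+m,l−m')=4 give 3 terms
  k=2: (−1)^0·910.7360/(96)·0.7999^6·0.6001^2 = +0.895128
  k=3: (−1)^1·910.7360/(36)·0.7999^4·0.6001^4 = -1.343245
  k=4: (−1)^2·910.7360/(96)·0.7999^2·0.6001^6 = +0.283457
d^4_{0,2}(1.2872) = +0.895128 -1.343245 +0.283457 = -0.164660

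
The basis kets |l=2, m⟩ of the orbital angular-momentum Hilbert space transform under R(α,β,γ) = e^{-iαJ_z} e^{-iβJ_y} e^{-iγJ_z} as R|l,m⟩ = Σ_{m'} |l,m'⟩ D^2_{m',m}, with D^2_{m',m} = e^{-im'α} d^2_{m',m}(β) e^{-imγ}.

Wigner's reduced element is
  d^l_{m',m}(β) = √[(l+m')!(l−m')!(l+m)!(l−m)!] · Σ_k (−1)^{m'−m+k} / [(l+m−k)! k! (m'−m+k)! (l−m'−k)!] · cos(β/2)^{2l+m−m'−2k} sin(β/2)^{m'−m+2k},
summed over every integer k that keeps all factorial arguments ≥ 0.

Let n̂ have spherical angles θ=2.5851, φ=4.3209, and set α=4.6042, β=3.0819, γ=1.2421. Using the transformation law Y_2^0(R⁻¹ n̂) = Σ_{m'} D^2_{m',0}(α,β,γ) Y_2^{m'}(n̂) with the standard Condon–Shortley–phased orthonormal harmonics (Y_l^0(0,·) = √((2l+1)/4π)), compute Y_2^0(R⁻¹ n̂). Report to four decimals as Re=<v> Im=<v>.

Re=0.4138 Im=0.0000

Need the full column D^2_{m',0} for m'=−2..2 at α=4.6042, β=3.0819, γ=1.2421.
cos(β/2)=0.029842, sin(β/2)=0.999555
d^2_{-2,0}: single k=2 term ⇒ +0.002179;  D = -0.002129+0.000468i
d^2_{-1,0}: k∈[1..2] ⇒ +0.000065 -0.073000 = -0.072935;  D = +0.007875+0.072508i
d^2_{0,0}: k∈[0..2] ⇒ +0.000001 -0.003559 +0.998220 = +0.994662;  D = +0.994662+0.000000i
d^2_{1,0}: k∈[0..1] ⇒ -0.000065 +0.073000 = +0.072935;  D = -0.007875+0.072508i
d^2_{2,0}: single k=0 term ⇒ +0.002179;  D = -0.002129-0.000468i
Y_2^{m'}(θ=2.5851,φ=4.3209) and Σ D·Y over m':
  (-0.0021+0.0005i)·(-0.0764-0.0760i)  (+0.0079+0.0725i)·(+0.1322-0.3203i)  (+0.9947+0.0000i)·(+0.3668+0.0000i)  (-0.0079+0.0725i)·(-0.1322-0.3203i)  (-0.0021-0.0005i)·(-0.0764+0.0760i)
Y_2^0(R⁻¹ n̂) = +0.413760+0.000000i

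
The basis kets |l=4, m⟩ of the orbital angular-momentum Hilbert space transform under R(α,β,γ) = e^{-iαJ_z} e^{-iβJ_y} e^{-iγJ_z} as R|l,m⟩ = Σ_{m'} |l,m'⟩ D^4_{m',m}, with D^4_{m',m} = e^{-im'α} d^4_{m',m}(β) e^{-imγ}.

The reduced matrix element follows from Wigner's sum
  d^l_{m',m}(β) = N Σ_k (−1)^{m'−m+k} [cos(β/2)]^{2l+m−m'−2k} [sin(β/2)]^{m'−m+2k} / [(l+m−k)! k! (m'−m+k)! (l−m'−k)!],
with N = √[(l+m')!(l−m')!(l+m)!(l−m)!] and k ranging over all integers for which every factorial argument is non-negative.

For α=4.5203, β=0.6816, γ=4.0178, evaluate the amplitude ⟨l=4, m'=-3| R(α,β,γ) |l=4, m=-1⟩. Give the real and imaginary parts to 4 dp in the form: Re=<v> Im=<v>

Split into d^4_{-3,-1}(β=0.6816) × two z-phases.
c=cos(0.6816/2)=0.942488, s=sin(0.6816/2)=0.334241; N=√[1·5040·6·120]=1904.940944
Admissible k: 2..3 (factorial args all ≥0)
  k=2: (−1)^0·1904.9409/(240)·0.9425^6·0.3342^2 = +0.621504
  k=3: (−1)^1·1904.9409/(144)·0.9425^4·0.3342^4 = -0.130275
d^4_{-3,-1}(0.6816) = +0.621504 -0.130275 = +0.491229
D = (+0.544898+0.838503i)·(+0.491229)·(-0.640070-0.768317i) = +0.145140-0.469298i

Re=0.1451 Im=-0.4693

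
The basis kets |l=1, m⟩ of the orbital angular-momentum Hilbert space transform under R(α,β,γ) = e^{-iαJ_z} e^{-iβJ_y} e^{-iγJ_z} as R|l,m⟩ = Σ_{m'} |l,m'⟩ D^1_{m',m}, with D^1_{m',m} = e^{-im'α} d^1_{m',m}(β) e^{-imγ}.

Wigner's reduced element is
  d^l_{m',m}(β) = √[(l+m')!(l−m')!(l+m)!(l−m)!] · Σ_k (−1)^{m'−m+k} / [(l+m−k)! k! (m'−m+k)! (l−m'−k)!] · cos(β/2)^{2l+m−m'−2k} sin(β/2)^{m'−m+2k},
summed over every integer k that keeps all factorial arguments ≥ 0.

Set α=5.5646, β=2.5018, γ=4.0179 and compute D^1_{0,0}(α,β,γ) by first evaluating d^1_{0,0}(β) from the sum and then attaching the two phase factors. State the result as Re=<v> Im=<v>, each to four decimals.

Re=-0.8022 Im=0.0000

D^1_{0,0}(5.5646,2.5018,4.0179) = e^{-i·0·5.5646}·d^1_{0,0}(2.5018)·e^{-i·0·4.0179}. Compute d first:
Half-angle: c=0.314468, s=0.949268. N=√(1·1·1·1)=1.000000
k: max(0,(0)−(0))=0 … min(1+(0),1−(0))=1
  k=0: (−1)^0·1.0000/(1)·0.3145^2·0.9493^0 = +0.098890
  k=1: (−1)^1·1.0000/(1)·0.3145^0·0.9493^2 = -0.901110
d^1_{0,0}(2.5018) = +0.098890 -0.901110 = -0.802220
D = (+1.000000+0.000000i)·(-0.802220)·(+1.000000+0.000000i) = -0.802220+0.000000i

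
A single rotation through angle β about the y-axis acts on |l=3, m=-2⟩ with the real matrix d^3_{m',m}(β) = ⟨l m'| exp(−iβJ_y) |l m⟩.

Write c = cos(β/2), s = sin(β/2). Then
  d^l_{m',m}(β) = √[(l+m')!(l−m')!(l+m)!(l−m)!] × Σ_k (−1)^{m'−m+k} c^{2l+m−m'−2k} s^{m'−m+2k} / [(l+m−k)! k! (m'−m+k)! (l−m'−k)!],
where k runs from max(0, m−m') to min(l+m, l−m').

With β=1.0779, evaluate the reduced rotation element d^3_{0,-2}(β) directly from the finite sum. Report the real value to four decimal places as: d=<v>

d=0.5029

d^3_{0,-2}(β=1.0779) via Wigner's sum:
Half-angle: c=0.858248, s=0.513235. N=√(6·6·1·120)=65.726707
Admissible k: 0..1 (factorial args all ≥0)
  k=0: (−1)^2·65.7267/(12)·0.8582^4·0.5132^2 = +0.782789
  k=1: (−1)^3·65.7267/(12)·0.8582^2·0.5132^4 = -0.279931
d^3_{0,-2}(1.0779) = +0.782789 -0.279931 = +0.502857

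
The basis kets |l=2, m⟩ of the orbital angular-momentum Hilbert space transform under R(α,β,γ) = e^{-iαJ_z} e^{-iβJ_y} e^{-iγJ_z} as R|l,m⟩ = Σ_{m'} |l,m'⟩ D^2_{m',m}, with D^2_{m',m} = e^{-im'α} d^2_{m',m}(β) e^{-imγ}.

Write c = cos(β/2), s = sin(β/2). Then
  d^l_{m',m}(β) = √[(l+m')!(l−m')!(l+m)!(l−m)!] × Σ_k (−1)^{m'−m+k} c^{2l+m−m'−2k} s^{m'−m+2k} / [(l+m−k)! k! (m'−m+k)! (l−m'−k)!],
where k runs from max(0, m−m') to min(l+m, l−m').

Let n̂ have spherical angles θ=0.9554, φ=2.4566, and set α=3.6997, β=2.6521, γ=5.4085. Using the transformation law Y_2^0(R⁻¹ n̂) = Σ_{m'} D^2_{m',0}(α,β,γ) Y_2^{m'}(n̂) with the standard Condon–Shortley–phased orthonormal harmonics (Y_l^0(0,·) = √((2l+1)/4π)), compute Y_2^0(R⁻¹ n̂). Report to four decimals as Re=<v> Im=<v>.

Re=-0.1745 Im=0.0000

Need the full column D^2_{m',0} for m'=−2..2 at α=3.6997, β=2.6521, γ=5.4085.
cos(β/2)=0.242310, sin(β/2)=0.970199
d^2_{-2,0}: single k=2 term ⇒ +0.135376;  D = +0.059442+0.121628i
d^2_{-1,0}: k∈[1..2] ⇒ +0.033810 -0.542038 = -0.508227;  D = +0.431108+0.269148i
d^2_{0,0}: k∈[0..2] ⇒ +0.003447 -0.221068 +0.886019 = +0.668399;  D = +0.668399+0.000000i
d^2_{1,0}: k∈[0..1] ⇒ -0.033810 +0.542038 = +0.508227;  D = -0.431108+0.269148i
d^2_{2,0}: single k=0 term ⇒ +0.135376;  D = +0.059442-0.121628i
Y_2^{m'}(θ=0.9554,φ=2.4566) and Σ D·Y over m':
  (+0.0594+0.1216i)·(+0.0514+0.2524i)  (+0.4311+0.2691i)·(-0.2820-0.2304i)  (+0.6684+0.0000i)·(-0.0001+0.0000i)  (-0.4311+0.2691i)·(+0.2820-0.2304i)  (+0.0594-0.1216i)·(+0.0514-0.2524i)
Y_2^0(R⁻¹ n̂) = -0.174472+0.000000i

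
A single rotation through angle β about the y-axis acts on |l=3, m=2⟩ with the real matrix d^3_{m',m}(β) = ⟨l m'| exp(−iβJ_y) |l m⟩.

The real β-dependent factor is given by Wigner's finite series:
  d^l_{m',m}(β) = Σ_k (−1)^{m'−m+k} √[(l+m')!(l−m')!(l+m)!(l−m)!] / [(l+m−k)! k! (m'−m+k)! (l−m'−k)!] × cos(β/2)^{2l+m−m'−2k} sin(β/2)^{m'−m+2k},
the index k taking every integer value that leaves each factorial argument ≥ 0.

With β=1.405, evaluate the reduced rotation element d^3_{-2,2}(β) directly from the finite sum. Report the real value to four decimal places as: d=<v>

d=0.4349

d^3_{-2,2}(β=1.405) via Wigner's sum:
c=cos(1.405/2)=0.763229, s=sin(1.405/2)=0.646128; N=√[1·120·120·1]=120.000000
Admissible k: 4..5 (factorial args all ≥0)
  k=4: (−1)^0·120.0000/(24)·0.7632^2·0.6461^4 = +0.507637
  k=5: (−1)^1·120.0000/(120)·0.7632^0·0.6461^6 = -0.072763
d^3_{-2,2}(1.405) = +0.507637 -0.072763 = +0.434874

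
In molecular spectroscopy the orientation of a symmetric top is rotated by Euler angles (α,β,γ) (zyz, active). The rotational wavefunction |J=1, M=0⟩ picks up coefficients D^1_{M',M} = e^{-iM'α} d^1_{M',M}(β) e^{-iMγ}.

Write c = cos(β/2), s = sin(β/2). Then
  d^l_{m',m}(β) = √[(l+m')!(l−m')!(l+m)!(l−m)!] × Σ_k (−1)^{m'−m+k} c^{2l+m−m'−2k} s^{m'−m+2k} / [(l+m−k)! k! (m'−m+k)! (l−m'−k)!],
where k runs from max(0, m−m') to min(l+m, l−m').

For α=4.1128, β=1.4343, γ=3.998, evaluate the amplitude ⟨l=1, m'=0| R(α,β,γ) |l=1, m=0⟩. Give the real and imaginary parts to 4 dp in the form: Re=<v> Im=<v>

Re=0.1361 Im=0.0000

First d^1_{0,0}(β=1.4343), then the phase factors e^{-i(0)α} and e^{-i(0)γ}:
With c≡cos(β/2)=0.753682 and s≡sin(β/2)=0.657239, N=[1·1·1·1]^{1/2}=1.000000
k∈{0,1} keeps every argument non-negative
  k=0: (−1)^0·1.0000/(1)·0.7537^2·0.6572^0 = +0.568036
  k=1: (−1)^1·1.0000/(1)·0.7537^0·0.6572^2 = -0.431964
d^1_{0,0}(1.4343) = +0.568036 -0.431964 = +0.136073
Attach z-rotation phases: D = e^{-i(0)(4.1128)}·(+0.136073)·e^{-i(0)(3.998)} = +0.136073+0.000000i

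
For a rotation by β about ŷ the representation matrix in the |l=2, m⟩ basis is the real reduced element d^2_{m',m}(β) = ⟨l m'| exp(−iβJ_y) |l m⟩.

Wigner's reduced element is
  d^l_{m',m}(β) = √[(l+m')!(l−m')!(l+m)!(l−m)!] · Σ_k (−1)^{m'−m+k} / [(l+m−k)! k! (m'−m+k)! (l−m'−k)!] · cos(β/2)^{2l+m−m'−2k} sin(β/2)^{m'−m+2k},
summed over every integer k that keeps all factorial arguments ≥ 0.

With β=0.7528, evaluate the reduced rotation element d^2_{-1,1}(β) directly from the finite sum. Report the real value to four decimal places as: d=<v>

d^2_{-1,1}(β=0.7528) via Wigner's sum:
Half-angle: c=0.929994, s=0.367575. N=√(1·6·6·1)=6.000000
The bounds max(0,m−m')=2 and min(l+m,l−m')=3 give 2 terms
  k=2: (−1)^0·6.0000/(2)·0.9300^2·0.3676^2 = +0.350569
  k=3: (−1)^1·6.0000/(6)·0.9300^0·0.3676^4 = -0.018255
d^2_{-1,1}(0.7528) = +0.350569 -0.018255 = +0.332314

d=0.3323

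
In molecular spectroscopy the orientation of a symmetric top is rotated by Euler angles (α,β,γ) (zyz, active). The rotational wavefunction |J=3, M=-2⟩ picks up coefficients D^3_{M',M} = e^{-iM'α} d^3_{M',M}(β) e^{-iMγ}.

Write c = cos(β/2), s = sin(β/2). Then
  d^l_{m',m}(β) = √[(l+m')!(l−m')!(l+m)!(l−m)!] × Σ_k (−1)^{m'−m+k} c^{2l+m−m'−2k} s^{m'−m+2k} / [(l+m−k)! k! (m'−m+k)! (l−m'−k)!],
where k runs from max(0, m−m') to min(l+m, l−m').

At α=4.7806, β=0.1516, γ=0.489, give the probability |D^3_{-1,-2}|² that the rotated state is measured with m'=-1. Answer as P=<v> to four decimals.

D^3_{-1,-2}(4.7806,0.1516,0.489) = e^{-i·-1·4.7806}·d^3_{-1,-2}(0.1516)·e^{-i·-2·0.489}. Compute d first:
With c≡cos(β/2)=0.997129 and s≡sin(β/2)=0.075727, N=[2·24·1·120]^{1/2}=75.894664
k: max(0,(-2)−(-1))=0 … min(3+(-2),3−(-1))=1
  k=0: (−1)^1·75.8947/(24)·0.9971^5·0.0757^1 = -0.236053
  k=1: (−1)^2·75.8947/(12)·0.9971^3·0.0757^3 = +0.002723
d^3_{-1,-2}(0.1516) = -0.236053 +0.002723 = -0.233330
|D^3_{-1,-2}|² = |d^3_{-1,-2}(β)|² = (-0.233330)² = 0.054443 (the z-rotation phases have unit modulus)

P=0.0544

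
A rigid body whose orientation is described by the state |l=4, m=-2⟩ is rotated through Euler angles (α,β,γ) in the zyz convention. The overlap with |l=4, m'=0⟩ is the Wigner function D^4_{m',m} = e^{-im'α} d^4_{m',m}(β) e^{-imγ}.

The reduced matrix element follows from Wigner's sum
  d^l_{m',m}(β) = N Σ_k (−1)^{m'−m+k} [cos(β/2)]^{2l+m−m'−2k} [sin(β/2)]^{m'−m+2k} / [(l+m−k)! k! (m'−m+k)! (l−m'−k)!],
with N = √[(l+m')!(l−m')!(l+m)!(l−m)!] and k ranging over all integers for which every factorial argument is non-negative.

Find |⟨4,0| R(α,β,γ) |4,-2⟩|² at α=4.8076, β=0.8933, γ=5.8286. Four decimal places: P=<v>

D^4_{0,-2}(4.8076,0.8933,5.8286) = e^{-i·0·4.8076}·d^4_{0,-2}(0.8933)·e^{-i·-2·5.8286}. Compute d first:
Half-angle: c=0.901899, s=0.431947. N=√(24·24·2·720)=910.735966
The bounds max(0,m−m')=0 and min(l+m,l−m')=2 give 3 terms
  k=0: (−1)^2·910.7360/(96)·0.9019^6·0.4319^2 = +0.952641
  k=1: (−1)^3·910.7360/(36)·0.9019^4·0.4319^4 = -0.582696
  k=2: (−1)^4·910.7360/(96)·0.9019^2·0.4319^6 = +0.050121
d^4_{0,-2}(0.8933) = +0.952641 -0.582696 +0.050121 = +0.420066
|D^4_{0,-2}|² = |d^4_{0,-2}(β)|² = (+0.420066)² = 0.176455 (the z-rotation phases have unit modulus)

P=0.1765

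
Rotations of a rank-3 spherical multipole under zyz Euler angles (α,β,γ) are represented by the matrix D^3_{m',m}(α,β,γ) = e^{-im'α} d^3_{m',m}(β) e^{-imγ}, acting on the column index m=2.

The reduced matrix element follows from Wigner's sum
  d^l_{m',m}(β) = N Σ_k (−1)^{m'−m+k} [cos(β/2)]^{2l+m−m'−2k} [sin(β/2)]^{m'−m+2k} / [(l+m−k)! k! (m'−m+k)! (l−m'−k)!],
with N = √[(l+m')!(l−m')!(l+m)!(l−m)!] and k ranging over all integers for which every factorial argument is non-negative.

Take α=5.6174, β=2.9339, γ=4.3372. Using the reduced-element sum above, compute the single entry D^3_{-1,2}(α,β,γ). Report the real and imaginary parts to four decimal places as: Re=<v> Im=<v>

D^3_{-1,2}(5.6174,2.9339,4.3372) = e^{-i·-1·5.6174}·d^3_{-1,2}(2.9339)·e^{-i·2·4.3372}. Compute d first:
With c≡cos(β/2)=0.103660 and s≡sin(β/2)=0.994613, N=[2·24·120·1]^{1/2}=75.894664
k: max(0,(2)−(-1))=3 … min(3+(2),3−(-1))=4
  k=3: (−1)^0·75.8947/(12)·0.1037^3·0.9946^3 = +0.006931
  k=4: (−1)^1·75.8947/(24)·0.1037^1·0.9946^5 = -0.319066
d^3_{-1,2}(2.9339) = +0.006931 -0.319066 = -0.312135
Phases: e^{-i·(-1)·5.6174}=+0.786432-0.617677i, e^{-i·(2)·4.3372}=-0.731431-0.681915i ⇒ D=+0.311018+0.026373i

Re=0.3110 Im=0.0264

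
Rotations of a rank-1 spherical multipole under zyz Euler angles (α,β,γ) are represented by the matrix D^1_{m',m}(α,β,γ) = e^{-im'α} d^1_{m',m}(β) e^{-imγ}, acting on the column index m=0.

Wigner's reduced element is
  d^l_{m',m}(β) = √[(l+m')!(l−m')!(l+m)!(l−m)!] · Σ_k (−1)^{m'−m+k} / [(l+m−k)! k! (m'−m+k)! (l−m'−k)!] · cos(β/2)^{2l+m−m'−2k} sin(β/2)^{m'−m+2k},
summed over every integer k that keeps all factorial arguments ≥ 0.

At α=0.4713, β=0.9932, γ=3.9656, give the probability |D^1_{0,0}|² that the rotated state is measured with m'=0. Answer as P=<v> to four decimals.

D^1_{0,0}(0.4713,0.9932,3.9656) = e^{-i·0·0.4713}·d^1_{0,0}(0.9932)·e^{-i·0·3.9656}. Compute d first:
Half-angle: c=0.879208, s=0.476439. N=√(1·1·1·1)=1.000000
Admissible k: 0..1 (factorial args all ≥0)
  k=0: (−1)^0·1.0000/(1)·0.8792^2·0.4764^0 = +0.773006
  k=1: (−1)^1·1.0000/(1)·0.8792^0·0.4764^2 = -0.226994
d^1_{0,0}(0.9932) = +0.773006 -0.226994 = +0.546012
|D^1_{0,0}|² = |d^1_{0,0}(β)|² = (+0.546012)² = 0.298129 (the z-rotation phases have unit modulus)

P=0.2981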